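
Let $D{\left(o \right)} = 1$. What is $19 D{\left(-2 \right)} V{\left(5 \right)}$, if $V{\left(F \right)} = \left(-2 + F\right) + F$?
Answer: $152$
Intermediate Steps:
$V{\left(F \right)} = -2 + 2 F$
$19 D{\left(-2 \right)} V{\left(5 \right)} = 19 \cdot 1 \left(-2 + 2 \cdot 5\right) = 19 \left(-2 + 10\right) = 19 \cdot 8 = 152$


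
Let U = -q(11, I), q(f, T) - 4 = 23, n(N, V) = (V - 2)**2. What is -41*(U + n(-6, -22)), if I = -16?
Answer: -22509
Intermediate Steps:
n(N, V) = (-2 + V)**2
q(f, T) = 27 (q(f, T) = 4 + 23 = 27)
U = -27 (U = -1*27 = -27)
-41*(U + n(-6, -22)) = -41*(-27 + (-2 - 22)**2) = -41*(-27 + (-24)**2) = -41*(-27 + 576) = -41*549 = -22509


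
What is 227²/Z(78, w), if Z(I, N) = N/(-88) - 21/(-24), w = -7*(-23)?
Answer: -1133638/21 ≈ -53983.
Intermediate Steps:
w = 161
Z(I, N) = 7/8 - N/88 (Z(I, N) = N*(-1/88) - 21*(-1/24) = -N/88 + 7/8 = 7/8 - N/88)
227²/Z(78, w) = 227²/(7/8 - 1/88*161) = 51529/(7/8 - 161/88) = 51529/(-21/22) = 51529*(-22/21) = -1133638/21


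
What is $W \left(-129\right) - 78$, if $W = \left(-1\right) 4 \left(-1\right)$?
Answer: $-594$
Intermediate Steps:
$W = 4$ ($W = \left(-4\right) \left(-1\right) = 4$)
$W \left(-129\right) - 78 = 4 \left(-129\right) - 78 = -516 - 78 = -594$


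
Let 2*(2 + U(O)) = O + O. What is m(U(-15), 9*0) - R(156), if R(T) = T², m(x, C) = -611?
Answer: -24947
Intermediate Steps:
U(O) = -2 + O (U(O) = -2 + (O + O)/2 = -2 + (2*O)/2 = -2 + O)
m(U(-15), 9*0) - R(156) = -611 - 1*156² = -611 - 1*24336 = -611 - 24336 = -24947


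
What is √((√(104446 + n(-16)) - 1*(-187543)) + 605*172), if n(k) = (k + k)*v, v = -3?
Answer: √(291603 + √104542) ≈ 540.30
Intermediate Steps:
n(k) = -6*k (n(k) = (k + k)*(-3) = (2*k)*(-3) = -6*k)
√((√(104446 + n(-16)) - 1*(-187543)) + 605*172) = √((√(104446 - 6*(-16)) - 1*(-187543)) + 605*172) = √((√(104446 + 96) + 187543) + 104060) = √((√104542 + 187543) + 104060) = √((187543 + √104542) + 104060) = √(291603 + √104542)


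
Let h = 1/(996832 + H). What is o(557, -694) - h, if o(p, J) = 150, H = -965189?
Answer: 4746449/31643 ≈ 150.00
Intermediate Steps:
h = 1/31643 (h = 1/(996832 - 965189) = 1/31643 ≈ 3.1603e-5)
o(557, -694) - h = 150 - 1*1/31643 = 150 - 1/31643 = 4746449/31643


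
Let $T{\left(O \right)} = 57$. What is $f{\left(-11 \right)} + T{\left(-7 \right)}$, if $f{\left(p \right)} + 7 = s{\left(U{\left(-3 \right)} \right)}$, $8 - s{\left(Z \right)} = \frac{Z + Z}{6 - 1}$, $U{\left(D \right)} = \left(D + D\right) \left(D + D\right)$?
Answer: $\frac{218}{5} \approx 43.6$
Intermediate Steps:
$U{\left(D \right)} = 4 D^{2}$ ($U{\left(D \right)} = 2 D 2 D = 4 D^{2}$)
$s{\left(Z \right)} = 8 - \frac{2 Z}{5}$ ($s{\left(Z \right)} = 8 - \frac{Z + Z}{6 - 1} = 8 - \frac{2 Z}{5}$)
$f{\left(p \right)} = - \frac{67}{5}$ ($f{\left(p \right)} = -7 + \left(8 - \frac{2 \cdot 4 \left(-3\right)^{2}}{5}\right) = -7 + \left(8 - \frac{2 \cdot 4 \cdot 9}{5}\right) = -7 + \left(8 - \frac{72}{5}\right) = -7 - \frac{32}{5} = - \frac{67}{5}$)
$f{\left(-11 \right)} + T{\left(-7 \right)} = - \frac{67}{5} + 57 = \frac{218}{5}$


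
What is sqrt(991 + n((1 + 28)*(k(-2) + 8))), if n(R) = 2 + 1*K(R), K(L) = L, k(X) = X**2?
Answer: 3*sqrt(149) ≈ 36.620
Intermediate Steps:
n(R) = 2 + R (n(R) = 2 + 1*R = 2 + R)
sqrt(991 + n((1 + 28)*(k(-2) + 8))) = sqrt(991 + (2 + (1 + 28)*((-2)**2 + 8))) = sqrt(991 + (2 + 29*(4 + 8))) = sqrt(991 + (2 + 29*12)) = sqrt(991 + (2 + 348)) = sqrt(991 + 350) = sqrt(1341) = 3*sqrt(149)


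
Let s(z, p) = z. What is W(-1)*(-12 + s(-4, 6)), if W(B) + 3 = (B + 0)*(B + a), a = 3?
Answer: 80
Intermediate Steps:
W(B) = -3 + B*(3 + B) (W(B) = -3 + (B + 0)*(B + 3) = -3 + B*(3 + B))
W(-1)*(-12 + s(-4, 6)) = (-3 + (-1)² + 3*(-1))*(-12 - 4) = (-3 + 1 - 3)*(-16) = -5*(-16) = 80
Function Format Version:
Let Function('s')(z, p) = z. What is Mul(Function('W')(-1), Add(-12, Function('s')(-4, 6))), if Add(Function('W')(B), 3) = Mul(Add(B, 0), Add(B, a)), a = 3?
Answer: 80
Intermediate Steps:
Function('W')(B) = Add(-3, Mul(B, Add(3, B))) (Function('W')(B) = Add(-3, Mul(Add(B, 0), Add(B, 3))) = Add(-3, Mul(B, Add(3, B))))
Mul(Function('W')(-1), Add(-12, Function('s')(-4, 6))) = Mul(Add(-3, Pow(-1, 2), Mul(3, -1)), Add(-12, -4)) = Mul(Add(-3, 1, -3), -16) = Mul(-5, -16) = 80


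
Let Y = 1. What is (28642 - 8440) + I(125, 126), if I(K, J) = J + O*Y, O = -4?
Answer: 20324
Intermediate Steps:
I(K, J) = -4 + J (I(K, J) = J - 4*1 = J - 4 = -4 + J)
(28642 - 8440) + I(125, 126) = (28642 - 8440) + (-4 + 126) = 20202 + 122 = 20324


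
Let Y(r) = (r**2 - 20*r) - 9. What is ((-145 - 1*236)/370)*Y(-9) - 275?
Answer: -98881/185 ≈ -534.49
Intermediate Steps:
Y(r) = -9 + r**2 - 20*r
((-145 - 1*236)/370)*Y(-9) - 275 = ((-145 - 1*236)/370)*(-9 + (-9)**2 - 20*(-9)) - 275 = ((-145 - 236)*(1/370))*(-9 + 81 + 180) - 275 = -381*1/370*252 - 275 = -381/370*252 - 275 = -48006/185 - 275 = -98881/185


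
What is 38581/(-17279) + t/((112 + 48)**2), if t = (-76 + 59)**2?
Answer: -982679969/442342400 ≈ -2.2215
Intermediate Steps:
t = 289 (t = (-17)**2 = 289)
38581/(-17279) + t/((112 + 48)**2) = 38581/(-17279) + 289/((112 + 48)**2) = 38581*(-1/17279) + 289/(160**2) = -38581/17279 + 289/25600 = -982679969/442342400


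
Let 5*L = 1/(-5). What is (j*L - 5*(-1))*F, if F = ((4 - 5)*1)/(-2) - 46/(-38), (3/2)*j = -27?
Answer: 1859/190 ≈ 9.7842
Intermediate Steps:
j = -18 (j = (⅔)*(-27) = -18)
L = -1/25 (L = (1/(-5))/5 = (1*(-⅕))/5 = (⅕)*(-⅕) = -1/25 ≈ -0.040000)
F = 65/38 (F = -1*1*(-½) - 46*(-1/38) = -1*(-½) + 23/19 = ½ + 23/19 = 65/38 ≈ 1.7105)
(j*L - 5*(-1))*F = (-18*(-1/25) - 5*(-1))*(65/38) = (18/25 + 5)*(65/38) = (143/25)*(65/38) = 1859/190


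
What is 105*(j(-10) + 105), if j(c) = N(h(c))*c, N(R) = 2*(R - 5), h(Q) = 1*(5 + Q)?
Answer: 32025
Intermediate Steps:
h(Q) = 5 + Q
N(R) = -10 + 2*R (N(R) = 2*(-5 + R) = -10 + 2*R)
j(c) = 2*c² (j(c) = (-10 + 2*(5 + c))*c = (-10 + (10 + 2*c))*c = (2*c)*c = 2*c²)
105*(j(-10) + 105) = 105*(2*(-10)² + 105) = 105*(2*100 + 105) = 105*(200 + 105) = 105*305 = 32025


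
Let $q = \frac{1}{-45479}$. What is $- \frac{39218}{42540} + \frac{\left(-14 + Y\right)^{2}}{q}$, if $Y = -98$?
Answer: $- \frac{12134292031129}{21270} \approx -5.7049 \cdot 10^{8}$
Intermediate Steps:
$q = - \frac{1}{45479} \approx -2.1988 \cdot 10^{-5}$
$- \frac{39218}{42540} + \frac{\left(-14 + Y\right)^{2}}{q} = - \frac{39218}{42540} + \frac{\left(-14 - 98\right)^{2}}{- \frac{1}{45479}} = \left(-39218\right) \frac{1}{42540} + \left(-112\right)^{2} \left(-45479\right) = - \frac{19609}{21270} + 12544 \left(-45479\right) = - \frac{19609}{21270} - 570488576 = - \frac{12134292031129}{21270}$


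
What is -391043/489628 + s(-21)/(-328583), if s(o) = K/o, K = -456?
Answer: -899504997939/1126184059868 ≈ -0.79872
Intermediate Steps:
s(o) = -456/o
-391043/489628 + s(-21)/(-328583) = -391043/489628 - 456/(-21)/(-328583) = -391043*1/489628 - 456*(-1/21)*(-1/328583) = -391043/489628 + (152/7)*(-1/328583) = -391043/489628 - 152/2300081 = -899504997939/1126184059868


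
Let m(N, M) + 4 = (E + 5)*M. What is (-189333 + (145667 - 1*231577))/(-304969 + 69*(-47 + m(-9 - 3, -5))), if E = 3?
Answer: 275243/311248 ≈ 0.88432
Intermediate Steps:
m(N, M) = -4 + 8*M (m(N, M) = -4 + (3 + 5)*M = -4 + 8*M)
(-189333 + (145667 - 1*231577))/(-304969 + 69*(-47 + m(-9 - 3, -5))) = (-189333 + (145667 - 1*231577))/(-304969 + 69*(-47 + (-4 + 8*(-5)))) = (-189333 + (145667 - 231577))/(-304969 + 69*(-47 + (-4 - 40))) = (-189333 - 85910)/(-304969 + 69*(-47 - 44)) = -275243/(-304969 + 69*(-91)) = -275243/(-304969 - 6279) = -275243/(-311248) = -275243*(-1/311248) = 275243/311248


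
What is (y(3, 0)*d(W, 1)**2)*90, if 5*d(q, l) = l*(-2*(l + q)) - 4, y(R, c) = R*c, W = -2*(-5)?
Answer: 0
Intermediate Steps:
W = 10
d(q, l) = -4/5 + l*(-2*l - 2*q)/5 (d(q, l) = (l*(-2*(l + q)) - 4)/5 = (l*(-2*l - 2*q) - 4)/5 = (-4 + l*(-2*l - 2*q))/5 = -4/5 + l*(-2*l - 2*q)/5)
(y(3, 0)*d(W, 1)**2)*90 = ((3*0)*(-4/5 - 2/5*1**2 - 2/5*1*10)**2)*90 = (0*(-4/5 - 2/5*1 - 4)**2)*90 = (0*(-4/5 - 2/5 - 4)**2)*90 = (0*(-26/5)**2)*90 = (0*(676/25))*90 = 0*90 = 0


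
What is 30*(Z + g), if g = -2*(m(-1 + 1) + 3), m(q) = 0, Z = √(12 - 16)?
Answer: -180 + 60*I ≈ -180.0 + 60.0*I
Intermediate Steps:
Z = 2*I (Z = √(-4) = 2*I ≈ 2.0*I)
g = -6 (g = -2*(0 + 3) = -2*3 = -6)
30*(Z + g) = 30*(2*I - 6) = 30*(-6 + 2*I) = -180 + 60*I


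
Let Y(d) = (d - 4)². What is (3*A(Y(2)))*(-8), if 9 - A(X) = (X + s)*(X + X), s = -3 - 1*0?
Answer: -24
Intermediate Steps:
s = -3 (s = -3 + 0 = -3)
Y(d) = (-4 + d)²
A(X) = 9 - 2*X*(-3 + X) (A(X) = 9 - (X - 3)*(X + X) = 9 - (-3 + X)*2*X = 9 - 2*X*(-3 + X))
(3*A(Y(2)))*(-8) = (3*(9 - 2*(-4 + 2)⁴ + 6*(-4 + 2)²))*(-8) = (3*(9 - 2*((-2)²)² + 6*(-2)²))*(-8) = (3*(9 - 2*4² + 6*4))*(-8) = (3*(9 - 2*16 + 24))*(-8) = (3*(9 - 32 + 24))*(-8) = (3*1)*(-8) = 3*(-8) = -24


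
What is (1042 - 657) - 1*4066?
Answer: -3681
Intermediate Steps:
(1042 - 657) - 1*4066 = 385 - 4066 = -3681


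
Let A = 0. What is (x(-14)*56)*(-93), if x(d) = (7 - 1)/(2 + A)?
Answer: -15624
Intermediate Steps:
x(d) = 3 (x(d) = (7 - 1)/(2 + 0) = 6/2 = 6*(½) = 3)
(x(-14)*56)*(-93) = (3*56)*(-93) = 168*(-93) = -15624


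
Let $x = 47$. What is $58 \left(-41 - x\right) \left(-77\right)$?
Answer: $393008$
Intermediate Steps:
$58 \left(-41 - x\right) \left(-77\right) = 58 \left(-41 - 47\right) \left(-77\right) = 58 \left(-88\right) \left(-77\right) = \left(-5104\right) \left(-77\right) = 393008$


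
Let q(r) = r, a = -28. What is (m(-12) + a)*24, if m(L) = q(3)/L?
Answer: -678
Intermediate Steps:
m(L) = 3/L
(m(-12) + a)*24 = (3/(-12) - 28)*24 = (3*(-1/12) - 28)*24 = (-¼ - 28)*24 = -113/4*24 = -678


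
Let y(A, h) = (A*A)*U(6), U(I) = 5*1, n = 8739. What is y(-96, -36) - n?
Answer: 37341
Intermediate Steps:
U(I) = 5
y(A, h) = 5*A**2 (y(A, h) = (A*A)*5 = A**2*5 = 5*A**2)
y(-96, -36) - n = 5*(-96)**2 - 1*8739 = 5*9216 - 8739 = 46080 - 8739 = 37341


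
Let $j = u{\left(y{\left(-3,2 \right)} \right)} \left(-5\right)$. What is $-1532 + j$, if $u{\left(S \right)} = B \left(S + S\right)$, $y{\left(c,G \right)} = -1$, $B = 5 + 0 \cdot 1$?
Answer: $-1482$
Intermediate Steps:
$B = 5$ ($B = 5 + 0 = 5$)
$u{\left(S \right)} = 10 S$ ($u{\left(S \right)} = 5 \left(S + S\right) = 5 \cdot 2 S = 10 S$)
$j = 50$ ($j = 10 \left(-1\right) \left(-5\right) = \left(-10\right) \left(-5\right) = 50$)
$-1532 + j = -1532 + 50 = -1482$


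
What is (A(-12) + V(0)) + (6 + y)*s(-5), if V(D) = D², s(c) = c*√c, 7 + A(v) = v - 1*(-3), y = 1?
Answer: -16 - 35*I*√5 ≈ -16.0 - 78.262*I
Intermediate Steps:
A(v) = -4 + v (A(v) = -7 + (v - 1*(-3)) = -7 + (v + 3) = -7 + (3 + v) = -4 + v)
s(c) = c^(3/2)
(A(-12) + V(0)) + (6 + y)*s(-5) = ((-4 - 12) + 0²) + (6 + 1)*(-5)^(3/2) = (-16 + 0) + 7*(-5*I*√5) = -16 - 35*I*√5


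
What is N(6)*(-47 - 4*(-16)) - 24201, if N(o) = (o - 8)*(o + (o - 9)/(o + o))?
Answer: -48793/2 ≈ -24397.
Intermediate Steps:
N(o) = (-8 + o)*(o + (-9 + o)/(2*o)) (N(o) = (-8 + o)*(o + (-9 + o)/((2*o))) = (-8 + o)*(o + (-9 + o)*(1/(2*o))) = (-8 + o)*(o + (-9 + o)/(2*o)))
N(6)*(-47 - 4*(-16)) - 24201 = (-17/2 + 6**2 + 36/6 - 15/2*6)*(-47 - 4*(-16)) - 24201 = (-17/2 + 36 + 36*(1/6) - 45)*(-47 + 64) - 24201 = (-17/2 + 36 + 6 - 45)*17 - 24201 = -23/2*17 - 24201 = -391/2 - 24201 = -48793/2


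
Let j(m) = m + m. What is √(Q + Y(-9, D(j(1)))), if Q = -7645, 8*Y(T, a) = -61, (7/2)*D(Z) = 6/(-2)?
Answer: I*√122442/4 ≈ 87.479*I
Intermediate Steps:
j(m) = 2*m
D(Z) = -6/7 (D(Z) = 2*(6/(-2))/7 = 2*(6*(-½))/7 = (2/7)*(-3) = -6/7)
Y(T, a) = -61/8 (Y(T, a) = (⅛)*(-61) = -61/8)
√(Q + Y(-9, D(j(1)))) = √(-7645 - 61/8) = √(-61221/8) = I*√122442/4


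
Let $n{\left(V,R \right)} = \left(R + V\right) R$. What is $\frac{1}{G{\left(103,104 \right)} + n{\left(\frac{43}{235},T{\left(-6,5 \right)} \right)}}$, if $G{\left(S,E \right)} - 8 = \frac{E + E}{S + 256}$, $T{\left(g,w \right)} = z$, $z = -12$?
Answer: $\frac{84365}{12687116} \approx 0.0066497$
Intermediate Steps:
$T{\left(g,w \right)} = -12$
$G{\left(S,E \right)} = 8 + \frac{2 E}{256 + S}$ ($G{\left(S,E \right)} = 8 + \frac{E + E}{S + 256} = 8 + \frac{2 E}{256 + S}$)
$n{\left(V,R \right)} = R \left(R + V\right)$
$\frac{1}{G{\left(103,104 \right)} + n{\left(\frac{43}{235},T{\left(-6,5 \right)} \right)}} = \frac{1}{\frac{2 \left(1024 + 104 + 4 \cdot 103\right)}{256 + 103} - 12 \left(-12 + \frac{43}{235}\right)} = \frac{1}{\frac{2 \left(1024 + 104 + 412\right)}{359} - 12 \left(-12 + 43 \cdot \frac{1}{235}\right)} = \frac{1}{2 \cdot \frac{1}{359} \cdot 1540 - 12 \left(-12 + \frac{43}{235}\right)} = \frac{1}{\frac{3080}{359} - - \frac{33324}{235}} = \frac{1}{\frac{3080}{359} + \frac{33324}{235}} = \frac{1}{\frac{12687116}{84365}} = \frac{84365}{12687116}$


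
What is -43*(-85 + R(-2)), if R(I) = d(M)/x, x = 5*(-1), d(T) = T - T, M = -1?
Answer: 3655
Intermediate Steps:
d(T) = 0
x = -5
R(I) = 0 (R(I) = 0/(-5) = 0*(-⅕) = 0)
-43*(-85 + R(-2)) = -43*(-85 + 0) = -43*(-85) = 3655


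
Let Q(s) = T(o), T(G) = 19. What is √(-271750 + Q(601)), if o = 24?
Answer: I*√271731 ≈ 521.28*I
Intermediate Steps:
Q(s) = 19
√(-271750 + Q(601)) = √(-271750 + 19) = √(-271731) = I*√271731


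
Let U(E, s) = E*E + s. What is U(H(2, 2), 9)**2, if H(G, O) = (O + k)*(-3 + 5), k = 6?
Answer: 70225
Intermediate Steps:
H(G, O) = 12 + 2*O (H(G, O) = (O + 6)*(-3 + 5) = (6 + O)*2 = 12 + 2*O)
U(E, s) = s + E**2 (U(E, s) = E**2 + s = s + E**2)
U(H(2, 2), 9)**2 = (9 + (12 + 2*2)**2)**2 = (9 + (12 + 4)**2)**2 = (9 + 16**2)**2 = (9 + 256)**2 = 265**2 = 70225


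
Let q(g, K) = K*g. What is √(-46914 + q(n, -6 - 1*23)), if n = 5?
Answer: I*√47059 ≈ 216.93*I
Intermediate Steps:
√(-46914 + q(n, -6 - 1*23)) = √(-46914 + (-6 - 1*23)*5) = √(-46914 + (-6 - 23)*5) = √(-46914 - 29*5) = √(-46914 - 145) = √(-47059) = I*√47059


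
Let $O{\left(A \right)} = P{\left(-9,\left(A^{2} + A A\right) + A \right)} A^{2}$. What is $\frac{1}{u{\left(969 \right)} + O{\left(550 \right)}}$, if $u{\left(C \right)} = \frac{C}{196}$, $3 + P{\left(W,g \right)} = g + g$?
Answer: $\frac{196}{71805941130969} \approx 2.7296 \cdot 10^{-12}$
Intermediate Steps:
$P{\left(W,g \right)} = -3 + 2 g$ ($P{\left(W,g \right)} = -3 + \left(g + g\right) = -3 + 2 g$)
$u{\left(C \right)} = \frac{C}{196}$ ($u{\left(C \right)} = C \frac{1}{196} = \frac{C}{196}$)
$O{\left(A \right)} = A^{2} \left(-3 + 2 A + 4 A^{2}\right)$ ($O{\left(A \right)} = \left(-3 + 2 \left(\left(A^{2} + A A\right) + A\right)\right) A^{2} = \left(-3 + 2 \left(\left(A^{2} + A^{2}\right) + A\right)\right) A^{2} = \left(-3 + 2 \left(2 A^{2} + A\right)\right) A^{2} = \left(-3 + 2 \left(A + 2 A^{2}\right)\right) A^{2} = \left(-3 + \left(2 A + 4 A^{2}\right)\right) A^{2} = \left(-3 + 2 A + 4 A^{2}\right) A^{2} = A^{2} \left(-3 + 2 A + 4 A^{2}\right)$)
$\frac{1}{u{\left(969 \right)} + O{\left(550 \right)}} = \frac{1}{\frac{1}{196} \cdot 969 + 550^{2} \left(-3 + 2 \cdot 550 \left(1 + 2 \cdot 550\right)\right)} = \frac{1}{\frac{969}{196} + 302500 \left(-3 + 2 \cdot 550 \left(1 + 1100\right)\right)} = \frac{1}{\frac{969}{196} + 302500 \left(-3 + 2 \cdot 550 \cdot 1101\right)} = \frac{1}{\frac{969}{196} + 302500 \left(-3 + 1211100\right)} = \frac{1}{\frac{969}{196} + 302500 \cdot 1211097} = \frac{1}{\frac{969}{196} + 366356842500} = \frac{1}{\frac{71805941130969}{196}} = \frac{196}{71805941130969}$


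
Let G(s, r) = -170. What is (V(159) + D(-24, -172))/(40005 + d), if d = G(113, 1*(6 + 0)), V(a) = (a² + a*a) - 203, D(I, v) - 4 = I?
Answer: 50339/39835 ≈ 1.2637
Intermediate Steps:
D(I, v) = 4 + I
V(a) = -203 + 2*a² (V(a) = (a² + a²) - 203 = 2*a² - 203 = -203 + 2*a²)
d = -170
(V(159) + D(-24, -172))/(40005 + d) = ((-203 + 2*159²) + (4 - 24))/(40005 - 170) = ((-203 + 2*25281) - 20)/39835 = ((-203 + 50562) - 20)*(1/39835) = (50359 - 20)*(1/39835) = 50339*(1/39835) = 50339/39835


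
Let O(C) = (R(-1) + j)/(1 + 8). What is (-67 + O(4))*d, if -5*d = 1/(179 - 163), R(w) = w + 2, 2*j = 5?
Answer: 1199/1440 ≈ 0.83264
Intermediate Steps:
j = 5/2 (j = (1/2)*5 = 5/2 ≈ 2.5000)
R(w) = 2 + w
O(C) = 7/18 (O(C) = ((2 - 1) + 5/2)/(1 + 8) = (1 + 5/2)/9 = (7/2)*(1/9) = 7/18)
d = -1/80 (d = -1/(5*(179 - 163)) = -1/5/16 = -1/5*1/16 = -1/80 ≈ -0.012500)
(-67 + O(4))*d = (-67 + 7/18)*(-1/80) = -1199/18*(-1/80) = 1199/1440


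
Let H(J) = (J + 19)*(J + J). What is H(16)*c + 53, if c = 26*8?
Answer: 233013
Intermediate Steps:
c = 208
H(J) = 2*J*(19 + J) (H(J) = (19 + J)*(2*J) = 2*J*(19 + J))
H(16)*c + 53 = (2*16*(19 + 16))*208 + 53 = (2*16*35)*208 + 53 = 1120*208 + 53 = 232960 + 53 = 233013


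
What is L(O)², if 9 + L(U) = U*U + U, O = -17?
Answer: 69169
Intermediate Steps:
L(U) = -9 + U + U² (L(U) = -9 + (U*U + U) = -9 + (U² + U) = -9 + (U + U²) = -9 + U + U²)
L(O)² = (-9 - 17 + (-17)²)² = (-9 - 17 + 289)² = 263² = 69169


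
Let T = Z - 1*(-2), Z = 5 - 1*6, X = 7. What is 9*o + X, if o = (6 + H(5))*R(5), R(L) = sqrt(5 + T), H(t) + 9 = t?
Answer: 7 + 18*sqrt(6) ≈ 51.091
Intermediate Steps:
H(t) = -9 + t
Z = -1 (Z = 5 - 6 = -1)
T = 1 (T = -1 - 1*(-2) = -1 + 2 = 1)
R(L) = sqrt(6) (R(L) = sqrt(5 + 1) = sqrt(6))
o = 2*sqrt(6) (o = (6 + (-9 + 5))*sqrt(6) = (6 - 4)*sqrt(6) = 2*sqrt(6) ≈ 4.8990)
9*o + X = 9*(2*sqrt(6)) + 7 = 18*sqrt(6) + 7 = 7 + 18*sqrt(6)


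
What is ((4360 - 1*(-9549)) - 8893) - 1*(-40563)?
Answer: 45579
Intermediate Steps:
((4360 - 1*(-9549)) - 8893) - 1*(-40563) = ((4360 + 9549) - 8893) + 40563 = (13909 - 8893) + 40563 = 5016 + 40563 = 45579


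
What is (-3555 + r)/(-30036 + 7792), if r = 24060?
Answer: -20505/22244 ≈ -0.92182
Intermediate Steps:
(-3555 + r)/(-30036 + 7792) = (-3555 + 24060)/(-30036 + 7792) = 20505/(-22244) = 20505*(-1/22244) = -20505/22244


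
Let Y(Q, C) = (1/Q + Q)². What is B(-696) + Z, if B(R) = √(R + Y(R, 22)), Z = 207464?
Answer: 207464 + √234322676353/696 ≈ 2.0816e+5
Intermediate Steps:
Y(Q, C) = (Q + 1/Q)² (Y(Q, C) = (1/Q + Q)² = (Q + 1/Q)²)
B(R) = √(R + (1 + R²)²/R²)
B(-696) + Z = √(2 - 696 + (-696)⁻² + (-696)²) + 207464 = √(2 - 696 + 1/484416 + 484416) + 207464 = √(234322676353/484416) + 207464 = √234322676353/696 + 207464 = 207464 + √234322676353/696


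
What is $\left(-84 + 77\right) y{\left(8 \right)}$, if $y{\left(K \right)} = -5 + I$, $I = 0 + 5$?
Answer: $0$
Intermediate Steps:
$I = 5$
$y{\left(K \right)} = 0$ ($y{\left(K \right)} = -5 + 5 = 0$)
$\left(-84 + 77\right) y{\left(8 \right)} = \left(-84 + 77\right) 0 = \left(-7\right) 0 = 0$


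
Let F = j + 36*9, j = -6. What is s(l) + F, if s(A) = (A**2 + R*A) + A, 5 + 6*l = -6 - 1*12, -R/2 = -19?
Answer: 6595/36 ≈ 183.19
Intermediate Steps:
R = 38 (R = -2*(-19) = 38)
l = -23/6 (l = -5/6 + (-6 - 1*12)/6 = -5/6 + (-6 - 12)/6 = -5/6 + (1/6)*(-18) = -5/6 - 3 = -23/6 ≈ -3.8333)
s(A) = A**2 + 39*A (s(A) = (A**2 + 38*A) + A = A**2 + 39*A)
F = 318 (F = -6 + 36*9 = -6 + 324 = 318)
s(l) + F = -23*(39 - 23/6)/6 + 318 = -23/6*211/6 + 318 = -4853/36 + 318 = 6595/36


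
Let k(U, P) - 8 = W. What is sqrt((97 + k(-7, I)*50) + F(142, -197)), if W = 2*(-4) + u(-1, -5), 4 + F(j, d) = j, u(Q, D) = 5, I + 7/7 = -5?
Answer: sqrt(485) ≈ 22.023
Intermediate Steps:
I = -6 (I = -1 - 5 = -6)
F(j, d) = -4 + j
W = -3 (W = 2*(-4) + 5 = -8 + 5 = -3)
k(U, P) = 5 (k(U, P) = 8 - 3 = 5)
sqrt((97 + k(-7, I)*50) + F(142, -197)) = sqrt((97 + 5*50) + (-4 + 142)) = sqrt((97 + 250) + 138) = sqrt(347 + 138) = sqrt(485)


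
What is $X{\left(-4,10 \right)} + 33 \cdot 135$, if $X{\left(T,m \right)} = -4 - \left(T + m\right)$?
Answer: $4445$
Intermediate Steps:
$X{\left(T,m \right)} = -4 - T - m$ ($X{\left(T,m \right)} = -4 - \left(T + m\right) = -4 - T - m$)
$X{\left(-4,10 \right)} + 33 \cdot 135 = \left(-4 - -4 - 10\right) + 33 \cdot 135 = \left(-4 + 4 - 10\right) + 4455 = -10 + 4455 = 4445$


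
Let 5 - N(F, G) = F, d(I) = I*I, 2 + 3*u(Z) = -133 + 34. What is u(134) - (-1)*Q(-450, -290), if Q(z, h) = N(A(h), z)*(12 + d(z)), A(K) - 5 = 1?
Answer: -607637/3 ≈ -2.0255e+5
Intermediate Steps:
A(K) = 6 (A(K) = 5 + 1 = 6)
u(Z) = -101/3 (u(Z) = -2/3 + (-133 + 34)/3 = -2/3 + (1/3)*(-99) = -2/3 - 33 = -101/3)
d(I) = I**2
N(F, G) = 5 - F
Q(z, h) = -12 - z**2 (Q(z, h) = (5 - 1*6)*(12 + z**2) = (5 - 6)*(12 + z**2) = -(12 + z**2) = -12 - z**2)
u(134) - (-1)*Q(-450, -290) = -101/3 - (-1)*(-12 - 1*(-450)**2) = -101/3 - (-1)*(-12 - 1*202500) = -101/3 - (-1)*(-12 - 202500) = -101/3 - (-1)*(-202512) = -101/3 - 1*202512 = -101/3 - 202512 = -607637/3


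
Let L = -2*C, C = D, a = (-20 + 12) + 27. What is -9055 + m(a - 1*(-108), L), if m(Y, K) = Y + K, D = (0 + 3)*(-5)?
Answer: -8898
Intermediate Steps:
a = 19 (a = -8 + 27 = 19)
D = -15 (D = 3*(-5) = -15)
C = -15
L = 30 (L = -2*(-15) = 30)
m(Y, K) = K + Y
-9055 + m(a - 1*(-108), L) = -9055 + (30 + (19 - 1*(-108))) = -9055 + (30 + (19 + 108)) = -9055 + (30 + 127) = -9055 + 157 = -8898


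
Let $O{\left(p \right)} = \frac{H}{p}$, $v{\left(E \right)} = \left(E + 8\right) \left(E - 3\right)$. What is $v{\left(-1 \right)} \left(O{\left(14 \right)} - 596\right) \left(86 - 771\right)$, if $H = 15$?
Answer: $-11410730$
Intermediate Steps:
$v{\left(E \right)} = \left(-3 + E\right) \left(8 + E\right)$ ($v{\left(E \right)} = \left(8 + E\right) \left(-3 + E\right) = \left(-3 + E\right) \left(8 + E\right)$)
$O{\left(p \right)} = \frac{15}{p}$
$v{\left(-1 \right)} \left(O{\left(14 \right)} - 596\right) \left(86 - 771\right) = \left(-24 + \left(-1\right)^{2} + 5 \left(-1\right)\right) \left(\frac{15}{14} - 596\right) \left(86 - 771\right) = \left(-24 + 1 - 5\right) \left(15 \cdot \frac{1}{14} - 596\right) \left(-685\right) = - 28 \left(\frac{15}{14} - 596\right) \left(-685\right) = - 28 \left(\left(- \frac{8329}{14}\right) \left(-685\right)\right) = \left(-28\right) \frac{5705365}{14} = -11410730$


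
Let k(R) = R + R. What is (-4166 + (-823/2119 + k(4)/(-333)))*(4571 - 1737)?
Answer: -640905414274/54279 ≈ -1.1808e+7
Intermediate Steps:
k(R) = 2*R
(-4166 + (-823/2119 + k(4)/(-333)))*(4571 - 1737) = (-4166 + (-823/2119 + (2*4)/(-333)))*(4571 - 1737) = (-4166 + (-823*1/2119 + 8*(-1/333)))*2834 = (-4166 + (-823/2119 - 8/333))*2834 = (-4166 - 291011/705627)*2834 = -2939933093/705627*2834 = -640905414274/54279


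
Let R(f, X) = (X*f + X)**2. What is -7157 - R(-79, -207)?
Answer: -260700473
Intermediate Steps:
R(f, X) = (X + X*f)**2
-7157 - R(-79, -207) = -7157 - (-207)**2*(1 - 79)**2 = -7157 - 42849*(-78)**2 = -7157 - 42849*6084 = -7157 - 1*260693316 = -7157 - 260693316 = -260700473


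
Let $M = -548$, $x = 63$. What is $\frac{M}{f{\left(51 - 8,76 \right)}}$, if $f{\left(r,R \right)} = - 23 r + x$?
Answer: $\frac{274}{463} \approx 0.59179$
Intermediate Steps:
$f{\left(r,R \right)} = 63 - 23 r$ ($f{\left(r,R \right)} = - 23 r + 63 = 63 - 23 r$)
$\frac{M}{f{\left(51 - 8,76 \right)}} = - \frac{548}{63 - 23 \left(51 - 8\right)} = - \frac{548}{63 - 989} = - \frac{548}{-926} = \left(-548\right) \left(- \frac{1}{926}\right) = \frac{274}{463}$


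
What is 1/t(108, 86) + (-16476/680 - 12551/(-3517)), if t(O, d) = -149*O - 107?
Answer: -200104463637/9685220110 ≈ -20.661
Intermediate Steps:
t(O, d) = -107 - 149*O
1/t(108, 86) + (-16476/680 - 12551/(-3517)) = 1/(-107 - 149*108) + (-16476/680 - 12551/(-3517)) = 1/(-107 - 16092) + (-16476*1/680 - 12551*(-1/3517)) = 1/(-16199) + (-4119/170 + 12551/3517) = -1/16199 - 12352853/597890 = -200104463637/9685220110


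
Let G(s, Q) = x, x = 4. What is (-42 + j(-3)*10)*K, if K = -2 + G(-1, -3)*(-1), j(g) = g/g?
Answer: 192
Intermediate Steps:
j(g) = 1
G(s, Q) = 4
K = -6 (K = -2 + 4*(-1) = -2 - 4 = -6)
(-42 + j(-3)*10)*K = (-42 + 1*10)*(-6) = (-42 + 10)*(-6) = -32*(-6) = 192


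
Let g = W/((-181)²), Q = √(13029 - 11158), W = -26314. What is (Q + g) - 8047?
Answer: -263654081/32761 + √1871 ≈ -8004.5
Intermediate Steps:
Q = √1871 ≈ 43.255
g = -26314/32761 (g = -26314/((-181)²) = -26314/32761 ≈ -0.80321)
(Q + g) - 8047 = (√1871 - 26314/32761) - 8047 = (-26314/32761 + √1871) - 8047 = -263654081/32761 + √1871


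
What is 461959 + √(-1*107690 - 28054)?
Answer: 461959 + 8*I*√2121 ≈ 4.6196e+5 + 368.43*I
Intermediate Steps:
461959 + √(-1*107690 - 28054) = 461959 + √(-107690 - 28054) = 461959 + √(-135744) = 461959 + 8*I*√2121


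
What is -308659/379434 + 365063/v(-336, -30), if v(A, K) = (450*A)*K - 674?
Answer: -315337968373/430214221371 ≈ -0.73298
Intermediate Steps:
v(A, K) = -674 + 450*A*K (v(A, K) = 450*A*K - 674 = -674 + 450*A*K)
-308659/379434 + 365063/v(-336, -30) = -308659/379434 + 365063/(-674 + 450*(-336)*(-30)) = -308659*1/379434 + 365063/(-674 + 4536000) = -308659/379434 + 365063/4535326 = -315337968373/430214221371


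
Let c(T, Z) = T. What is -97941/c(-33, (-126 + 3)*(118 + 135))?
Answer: 32647/11 ≈ 2967.9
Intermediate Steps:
-97941/c(-33, (-126 + 3)*(118 + 135)) = -97941/(-33) = -97941*(-1/33) = 32647/11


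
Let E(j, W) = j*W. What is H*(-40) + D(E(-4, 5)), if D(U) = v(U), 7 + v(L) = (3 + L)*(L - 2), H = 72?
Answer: -2513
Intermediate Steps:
E(j, W) = W*j
v(L) = -7 + (-2 + L)*(3 + L) (v(L) = -7 + (3 + L)*(L - 2) = -7 + (3 + L)*(-2 + L) = -7 + (-2 + L)*(3 + L))
D(U) = -13 + U + U²
H*(-40) + D(E(-4, 5)) = 72*(-40) + (-13 + 5*(-4) + (5*(-4))²) = -2880 + (-13 - 20 + (-20)²) = -2880 + (-13 - 20 + 400) = -2880 + 367 = -2513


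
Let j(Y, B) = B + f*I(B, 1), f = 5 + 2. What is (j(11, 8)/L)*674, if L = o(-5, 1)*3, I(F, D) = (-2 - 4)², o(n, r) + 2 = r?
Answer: -175240/3 ≈ -58413.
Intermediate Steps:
o(n, r) = -2 + r
I(F, D) = 36 (I(F, D) = (-6)² = 36)
f = 7
j(Y, B) = 252 + B (j(Y, B) = B + 7*36 = B + 252 = 252 + B)
L = -3 (L = (-2 + 1)*3 = -1*3 = -3)
(j(11, 8)/L)*674 = ((252 + 8)/(-3))*674 = (260*(-⅓))*674 = -260/3*674 = -175240/3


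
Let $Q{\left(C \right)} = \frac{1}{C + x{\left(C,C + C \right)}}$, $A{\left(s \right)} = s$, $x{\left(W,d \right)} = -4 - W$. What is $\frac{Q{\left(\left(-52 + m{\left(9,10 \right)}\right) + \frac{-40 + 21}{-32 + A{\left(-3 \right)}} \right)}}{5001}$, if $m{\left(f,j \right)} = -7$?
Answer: $- \frac{1}{20004} \approx -4.999 \cdot 10^{-5}$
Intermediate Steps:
$Q{\left(C \right)} = - \frac{1}{4}$ ($Q{\left(C \right)} = \frac{1}{C - \left(4 + C\right)} = \frac{1}{-4} = - \frac{1}{4}$)
$\frac{Q{\left(\left(-52 + m{\left(9,10 \right)}\right) + \frac{-40 + 21}{-32 + A{\left(-3 \right)}} \right)}}{5001} = - \frac{1}{4 \cdot 5001} = \left(- \frac{1}{4}\right) \frac{1}{5001} = - \frac{1}{20004}$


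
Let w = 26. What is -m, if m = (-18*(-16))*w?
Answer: -7488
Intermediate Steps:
m = 7488 (m = -18*(-16)*26 = 288*26 = 7488)
-m = -1*7488 = -7488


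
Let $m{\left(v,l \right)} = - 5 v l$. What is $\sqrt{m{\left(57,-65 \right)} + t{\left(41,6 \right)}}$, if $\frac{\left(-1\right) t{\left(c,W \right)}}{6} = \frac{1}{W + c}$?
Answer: $\frac{9 \sqrt{505203}}{47} \approx 136.11$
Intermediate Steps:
$t{\left(c,W \right)} = - \frac{6}{W + c}$
$m{\left(v,l \right)} = - 5 l v$
$\sqrt{m{\left(57,-65 \right)} + t{\left(41,6 \right)}} = \sqrt{\left(-5\right) \left(-65\right) 57 - \frac{6}{6 + 41}} = \sqrt{18525 - \frac{6}{47}} = \sqrt{\frac{870669}{47}} = \frac{9 \sqrt{505203}}{47}$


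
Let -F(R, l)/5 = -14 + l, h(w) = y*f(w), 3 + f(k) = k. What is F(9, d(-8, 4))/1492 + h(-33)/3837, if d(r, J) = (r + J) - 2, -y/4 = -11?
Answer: -164969/477067 ≈ -0.34580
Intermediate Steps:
y = 44 (y = -4*(-11) = 44)
f(k) = -3 + k
h(w) = -132 + 44*w (h(w) = 44*(-3 + w) = -132 + 44*w)
d(r, J) = -2 + J + r (d(r, J) = (J + r) - 2 = -2 + J + r)
F(R, l) = 70 - 5*l (F(R, l) = -5*(-14 + l) = 70 - 5*l)
F(9, d(-8, 4))/1492 + h(-33)/3837 = (70 - 5*(-2 + 4 - 8))/1492 + (-132 + 44*(-33))/3837 = (70 - 5*(-6))*(1/1492) + (-132 - 1452)*(1/3837) = (70 + 30)*(1/1492) - 1584*1/3837 = 100*(1/1492) - 528/1279 = 25/373 - 528/1279 = -164969/477067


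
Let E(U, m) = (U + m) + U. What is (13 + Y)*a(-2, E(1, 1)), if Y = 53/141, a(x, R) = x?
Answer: -3772/141 ≈ -26.752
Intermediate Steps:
E(U, m) = m + 2*U
Y = 53/141 (Y = 53*(1/141) = 53/141 ≈ 0.37589)
(13 + Y)*a(-2, E(1, 1)) = (13 + 53/141)*(-2) = (1886/141)*(-2) = -3772/141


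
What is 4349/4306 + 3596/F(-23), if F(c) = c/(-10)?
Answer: 154943787/99038 ≈ 1564.5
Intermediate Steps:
F(c) = -c/10 (F(c) = c*(-1/10) = -c/10)
4349/4306 + 3596/F(-23) = 4349/4306 + 3596/((-1/10*(-23))) = 4349*(1/4306) + 3596/(23/10) = 4349/4306 + 3596*(10/23) = 4349/4306 + 35960/23 = 154943787/99038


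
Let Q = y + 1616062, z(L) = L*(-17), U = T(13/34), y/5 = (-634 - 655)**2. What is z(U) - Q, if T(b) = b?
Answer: -19847347/2 ≈ -9.9237e+6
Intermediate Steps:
y = 8307605 (y = 5*(-634 - 655)**2 = 5*(-1289)**2 = 5*1661521 = 8307605)
U = 13/34 ≈ 0.38235
z(L) = -17*L
Q = 9923667 (Q = 8307605 + 1616062 = 9923667)
z(U) - Q = -17*13/34 - 1*9923667 = -13/2 - 9923667 = -19847347/2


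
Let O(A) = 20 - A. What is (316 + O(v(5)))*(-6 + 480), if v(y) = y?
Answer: 156894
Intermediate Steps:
(316 + O(v(5)))*(-6 + 480) = (316 + (20 - 1*5))*(-6 + 480) = (316 + (20 - 5))*474 = (316 + 15)*474 = 331*474 = 156894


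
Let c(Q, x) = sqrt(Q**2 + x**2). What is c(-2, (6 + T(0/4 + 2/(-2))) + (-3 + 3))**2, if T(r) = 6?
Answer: 148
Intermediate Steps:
c(-2, (6 + T(0/4 + 2/(-2))) + (-3 + 3))**2 = (sqrt((-2)**2 + ((6 + 6) + (-3 + 3))**2))**2 = (sqrt(4 + (12 + 0)**2))**2 = (sqrt(4 + 12**2))**2 = (sqrt(4 + 144))**2 = (sqrt(148))**2 = (2*sqrt(37))**2 = 148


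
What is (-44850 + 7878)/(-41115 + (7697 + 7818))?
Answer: 9243/6400 ≈ 1.4442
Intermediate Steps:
(-44850 + 7878)/(-41115 + (7697 + 7818)) = -36972/(-41115 + 15515) = -36972/(-25600) = -36972*(-1/25600) = 9243/6400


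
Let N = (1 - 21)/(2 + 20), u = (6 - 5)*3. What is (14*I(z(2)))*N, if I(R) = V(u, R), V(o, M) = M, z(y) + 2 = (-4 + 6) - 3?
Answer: 420/11 ≈ 38.182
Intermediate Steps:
z(y) = -3 (z(y) = -2 + ((-4 + 6) - 3) = -2 + (2 - 3) = -2 - 1 = -3)
u = 3 (u = 1*3 = 3)
I(R) = R
N = -10/11 (N = -20/22 = -20*1/22 = -10/11 ≈ -0.90909)
(14*I(z(2)))*N = (14*(-3))*(-10/11) = -42*(-10/11) = 420/11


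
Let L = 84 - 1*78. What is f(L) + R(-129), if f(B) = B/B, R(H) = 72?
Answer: 73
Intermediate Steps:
L = 6 (L = 84 - 78 = 6)
f(B) = 1
f(L) + R(-129) = 1 + 72 = 73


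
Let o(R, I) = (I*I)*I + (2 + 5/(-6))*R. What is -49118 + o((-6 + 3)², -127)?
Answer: -4194981/2 ≈ -2.0975e+6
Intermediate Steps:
o(R, I) = I³ + 7*R/6 (o(R, I) = I²*I + (2 + 5*(-⅙))*R = I³ + (2 - ⅚)*R = I³ + 7*R/6)
-49118 + o((-6 + 3)², -127) = -49118 + ((-127)³ + 7*(-6 + 3)²/6) = -49118 + (-2048383 + (7/6)*(-3)²) = -49118 + (-2048383 + (7/6)*9) = -49118 + (-2048383 + 21/2) = -49118 - 4096745/2 = -4194981/2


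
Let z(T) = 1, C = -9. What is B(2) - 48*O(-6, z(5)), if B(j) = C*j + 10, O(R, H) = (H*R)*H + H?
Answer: 232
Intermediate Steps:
O(R, H) = H + R*H² (O(R, H) = R*H² + H = H + R*H²)
B(j) = 10 - 9*j (B(j) = -9*j + 10 = 10 - 9*j)
B(2) - 48*O(-6, z(5)) = (10 - 9*2) - 48*(1 + 1*(-6)) = (10 - 18) - 48*(1 - 6) = -8 - 48*(-5) = -8 + 240 = 232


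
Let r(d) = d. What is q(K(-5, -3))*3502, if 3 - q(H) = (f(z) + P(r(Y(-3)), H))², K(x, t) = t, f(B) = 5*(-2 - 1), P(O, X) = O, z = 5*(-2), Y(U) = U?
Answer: -1124142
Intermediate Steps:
z = -10
f(B) = -15 (f(B) = 5*(-3) = -15)
q(H) = -321 (q(H) = 3 - (-15 - 3)² = 3 - 1*(-18)² = 3 - 1*324 = 3 - 324 = -321)
q(K(-5, -3))*3502 = -321*3502 = -1124142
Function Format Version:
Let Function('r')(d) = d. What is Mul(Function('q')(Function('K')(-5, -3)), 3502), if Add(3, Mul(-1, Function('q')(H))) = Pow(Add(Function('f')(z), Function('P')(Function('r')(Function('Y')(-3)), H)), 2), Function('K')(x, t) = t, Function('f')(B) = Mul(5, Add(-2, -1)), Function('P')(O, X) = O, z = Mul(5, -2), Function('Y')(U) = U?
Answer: -1124142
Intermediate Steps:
z = -10
Function('f')(B) = -15 (Function('f')(B) = Mul(5, -3) = -15)
Function('q')(H) = -321 (Function('q')(H) = Add(3, Mul(-1, Pow(Add(-15, -3), 2))) = Add(3, Mul(-1, Pow(-18, 2))) = Add(3, Mul(-1, 324)) = Add(3, -324) = -321)
Mul(Function('q')(Function('K')(-5, -3)), 3502) = Mul(-321, 3502) = -1124142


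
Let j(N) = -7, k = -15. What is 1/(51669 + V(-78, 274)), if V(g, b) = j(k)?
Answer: 1/51662 ≈ 1.9357e-5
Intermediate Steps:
V(g, b) = -7
1/(51669 + V(-78, 274)) = 1/(51669 - 7) = 1/51662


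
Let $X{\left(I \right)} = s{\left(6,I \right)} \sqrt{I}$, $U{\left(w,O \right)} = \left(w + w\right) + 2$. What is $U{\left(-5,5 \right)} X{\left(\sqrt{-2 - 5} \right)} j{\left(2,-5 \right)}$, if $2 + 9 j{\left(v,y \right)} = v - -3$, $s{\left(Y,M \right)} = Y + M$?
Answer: $\frac{8 \sqrt[4]{-7} \left(-6 - i \sqrt{7}\right)}{3} \approx -10.288 - 26.517 i$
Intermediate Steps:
$s{\left(Y,M \right)} = M + Y$
$U{\left(w,O \right)} = 2 + 2 w$ ($U{\left(w,O \right)} = 2 w + 2 = 2 + 2 w$)
$j{\left(v,y \right)} = \frac{1}{9} + \frac{v}{9}$ ($j{\left(v,y \right)} = - \frac{2}{9} + \frac{v - -3}{9} = - \frac{2}{9} + \frac{v + 3}{9} = - \frac{2}{9} + \frac{3 + v}{9} = - \frac{2}{9} + \left(\frac{1}{3} + \frac{v}{9}\right) = \frac{1}{9} + \frac{v}{9}$)
$X{\left(I \right)} = \sqrt{I} \left(6 + I\right)$ ($X{\left(I \right)} = \left(I + 6\right) \sqrt{I} = \left(6 + I\right) \sqrt{I} = \sqrt{I} \left(6 + I\right)$)
$U{\left(-5,5 \right)} X{\left(\sqrt{-2 - 5} \right)} j{\left(2,-5 \right)} = \left(2 + 2 \left(-5\right)\right) \sqrt{\sqrt{-2 - 5}} \left(6 + \sqrt{-2 - 5}\right) \left(\frac{1}{9} + \frac{1}{9} \cdot 2\right) = \left(2 - 10\right) \sqrt{\sqrt{-7}} \left(6 + \sqrt{-7}\right) \left(\frac{1}{9} + \frac{2}{9}\right) = - 8 \sqrt{i \sqrt{7}} \left(6 + i \sqrt{7}\right) \frac{1}{3} = - 8 \sqrt[4]{7} \sqrt{i} \left(6 + i \sqrt{7}\right) \frac{1}{3} = - \frac{8 \sqrt[4]{7} \sqrt{i} \left(6 + i \sqrt{7}\right)}{3}$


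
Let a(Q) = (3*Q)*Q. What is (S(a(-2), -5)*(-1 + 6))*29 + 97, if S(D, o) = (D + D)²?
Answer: 83617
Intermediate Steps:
a(Q) = 3*Q²
S(D, o) = 4*D² (S(D, o) = (2*D)² = 4*D²)
(S(a(-2), -5)*(-1 + 6))*29 + 97 = ((4*(3*(-2)²)²)*(-1 + 6))*29 + 97 = ((4*(3*4)²)*5)*29 + 97 = ((4*12²)*5)*29 + 97 = ((4*144)*5)*29 + 97 = (576*5)*29 + 97 = 2880*29 + 97 = 83520 + 97 = 83617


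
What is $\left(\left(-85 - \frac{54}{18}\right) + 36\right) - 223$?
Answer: $-275$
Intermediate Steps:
$\left(\left(-85 - \frac{54}{18}\right) + 36\right) - 223 = \left(\left(-85 - 3\right) + 36\right) - 223 = \left(-88 + 36\right) - 223 = -52 - 223 = -275$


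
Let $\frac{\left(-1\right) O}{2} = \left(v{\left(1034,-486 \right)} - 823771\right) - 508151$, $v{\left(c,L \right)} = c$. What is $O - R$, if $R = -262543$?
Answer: $2924319$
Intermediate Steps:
$O = 2661776$ ($O = - 2 \left(\left(1034 - 823771\right) - 508151\right) = - 2 \left(-822737 - 508151\right) = \left(-2\right) \left(-1330888\right) = 2661776$)
$O - R = 2661776 - -262543 = 2661776 + 262543 = 2924319$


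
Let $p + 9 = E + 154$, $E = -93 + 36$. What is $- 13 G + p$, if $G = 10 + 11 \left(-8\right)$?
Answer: $1102$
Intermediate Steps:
$G = -78$ ($G = 10 - 88 = -78$)
$E = -57$
$p = 88$ ($p = -9 + \left(-57 + 154\right) = -9 + 97 = 88$)
$- 13 G + p = \left(-13\right) \left(-78\right) + 88 = 1014 + 88 = 1102$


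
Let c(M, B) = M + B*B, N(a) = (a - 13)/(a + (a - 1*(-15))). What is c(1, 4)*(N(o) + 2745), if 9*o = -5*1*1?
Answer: 5831051/125 ≈ 46648.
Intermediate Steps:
o = -5/9 (o = (-5*1*1)/9 = (-5*1)/9 = (⅑)*(-5) = -5/9 ≈ -0.55556)
N(a) = (-13 + a)/(15 + 2*a) (N(a) = (-13 + a)/(a + (a + 15)) = (-13 + a)/(a + (15 + a)) = (-13 + a)/(15 + 2*a))
c(M, B) = M + B²
c(1, 4)*(N(o) + 2745) = (1 + 4²)*((-13 - 5/9)/(15 + 2*(-5/9)) + 2745) = (1 + 16)*(-122/9/(15 - 10/9) + 2745) = 17*(-122/9/(125/9) + 2745) = 17*((9/125)*(-122/9) + 2745) = 17*(-122/125 + 2745) = 17*(343003/125) = 5831051/125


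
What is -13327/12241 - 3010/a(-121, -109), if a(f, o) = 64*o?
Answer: -28061871/42696608 ≈ -0.65724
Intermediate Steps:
-13327/12241 - 3010/a(-121, -109) = -13327/12241 - 3010/(64*(-109)) = -13327*1/12241 - 3010/(-6976) = -13327/12241 - 3010*(-1/6976) = -13327/12241 + 1505/3488 = -28061871/42696608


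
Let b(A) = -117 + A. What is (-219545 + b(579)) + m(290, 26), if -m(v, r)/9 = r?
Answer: -219317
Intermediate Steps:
m(v, r) = -9*r
(-219545 + b(579)) + m(290, 26) = (-219545 + (-117 + 579)) - 9*26 = (-219545 + 462) - 234 = -219083 - 234 = -219317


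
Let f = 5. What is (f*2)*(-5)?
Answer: -50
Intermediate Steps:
(f*2)*(-5) = (5*2)*(-5) = 10*(-5) = -50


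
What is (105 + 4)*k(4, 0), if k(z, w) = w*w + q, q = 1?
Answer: 109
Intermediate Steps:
k(z, w) = 1 + w² (k(z, w) = w*w + 1 = w² + 1 = 1 + w²)
(105 + 4)*k(4, 0) = (105 + 4)*(1 + 0²) = 109*(1 + 0) = 109*1 = 109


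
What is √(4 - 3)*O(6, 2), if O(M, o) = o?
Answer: 2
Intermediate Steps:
√(4 - 3)*O(6, 2) = √(4 - 3)*2 = √1*2 = 1*2 = 2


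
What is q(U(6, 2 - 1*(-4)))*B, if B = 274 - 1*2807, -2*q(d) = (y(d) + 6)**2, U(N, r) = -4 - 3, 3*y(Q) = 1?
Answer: 914413/18 ≈ 50801.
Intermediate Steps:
y(Q) = 1/3 (y(Q) = (1/3)*1 = 1/3)
U(N, r) = -7
q(d) = -361/18 (q(d) = -(1/3 + 6)**2/2 = -(19/3)**2/2 = -1/2*361/9 = -361/18)
B = -2533 (B = 274 - 2807 = -2533)
q(U(6, 2 - 1*(-4)))*B = -361/18*(-2533) = 914413/18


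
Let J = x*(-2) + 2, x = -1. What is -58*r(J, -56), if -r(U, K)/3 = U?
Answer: 696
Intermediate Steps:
J = 4 (J = -1*(-2) + 2 = 2 + 2 = 4)
r(U, K) = -3*U
-58*r(J, -56) = -(-174)*4 = -58*(-12) = 696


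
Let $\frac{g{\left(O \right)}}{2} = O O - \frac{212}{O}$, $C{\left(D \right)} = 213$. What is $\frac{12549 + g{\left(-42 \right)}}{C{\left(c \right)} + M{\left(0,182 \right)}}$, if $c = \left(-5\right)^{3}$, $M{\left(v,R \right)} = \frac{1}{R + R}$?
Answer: $\frac{17567108}{232599} \approx 75.525$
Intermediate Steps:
$M{\left(v,R \right)} = \frac{1}{2 R}$
$c = -125$
$g{\left(O \right)} = - \frac{424}{O} + 2 O^{2}$ ($g{\left(O \right)} = 2 \left(O O - \frac{212}{O}\right) = 2 \left(O^{2} - \frac{212}{O}\right) = - \frac{424}{O} + 2 O^{2}$)
$\frac{12549 + g{\left(-42 \right)}}{C{\left(c \right)} + M{\left(0,182 \right)}} = \frac{12549 + \frac{2 \left(-212 + \left(-42\right)^{3}\right)}{-42}}{213 + \frac{1}{2 \cdot 182}} = \frac{12549 + 2 \left(- \frac{1}{42}\right) \left(-212 - 74088\right)}{213 + \frac{1}{2} \cdot \frac{1}{182}} = \frac{12549 + 2 \left(- \frac{1}{42}\right) \left(-74300\right)}{213 + \frac{1}{364}} = \frac{12549 + \frac{74300}{21}}{\frac{77533}{364}} = \frac{337829}{21} \cdot \frac{364}{77533} = \frac{17567108}{232599}$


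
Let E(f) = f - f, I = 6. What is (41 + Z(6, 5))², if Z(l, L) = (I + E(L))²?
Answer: 5929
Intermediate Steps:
E(f) = 0
Z(l, L) = 36 (Z(l, L) = (6 + 0)² = 6² = 36)
(41 + Z(6, 5))² = (41 + 36)² = 77² = 5929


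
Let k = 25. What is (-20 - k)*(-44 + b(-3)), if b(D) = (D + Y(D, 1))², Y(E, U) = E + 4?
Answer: 1800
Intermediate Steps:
Y(E, U) = 4 + E
b(D) = (4 + 2*D)² (b(D) = (D + (4 + D))² = (4 + 2*D)²)
(-20 - k)*(-44 + b(-3)) = (-20 - 1*25)*(-44 + 4*(2 - 3)²) = (-20 - 25)*(-44 + 4*(-1)²) = -45*(-44 + 4*1) = -45*(-44 + 4) = -45*(-40) = 1800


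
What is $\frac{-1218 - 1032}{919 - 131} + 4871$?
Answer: $\frac{1918049}{394} \approx 4868.1$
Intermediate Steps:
$\frac{-1218 - 1032}{919 - 131} + 4871 = - \frac{2250}{788} + 4871 = \left(-2250\right) \frac{1}{788} + 4871 = - \frac{1125}{394} + 4871 = \frac{1918049}{394}$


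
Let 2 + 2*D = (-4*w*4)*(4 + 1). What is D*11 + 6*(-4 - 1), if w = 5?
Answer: -2241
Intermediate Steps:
D = -201 (D = -1 + ((-4*5*4)*(4 + 1))/2 = -1 + (-20*4*5)/2 = -1 + (-80*5)/2 = -1 + (1/2)*(-400) = -1 - 200 = -201)
D*11 + 6*(-4 - 1) = -201*11 + 6*(-4 - 1) = -2211 + 6*(-5) = -2211 - 30 = -2241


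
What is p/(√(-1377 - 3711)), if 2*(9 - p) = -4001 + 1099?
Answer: -365*I*√318/318 ≈ -20.468*I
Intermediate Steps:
p = 1460 (p = 9 - (-4001 + 1099)/2 = 9 - ½*(-2902) = 9 + 1451 = 1460)
p/(√(-1377 - 3711)) = 1460/(√(-1377 - 3711)) = 1460/(√(-5088)) = 1460/((4*I*√318)) = 1460*(-I*√318/1272) = -365*I*√318/318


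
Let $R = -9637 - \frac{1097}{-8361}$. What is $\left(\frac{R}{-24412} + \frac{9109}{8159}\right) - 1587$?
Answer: $- \frac{660087800395057}{416330786097} \approx -1585.5$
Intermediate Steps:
$R = - \frac{80573860}{8361}$ ($R = -9637 - - \frac{1097}{8361} = -9637 + \frac{1097}{8361} = - \frac{80573860}{8361} \approx -9636.9$)
$\left(\frac{R}{-24412} + \frac{9109}{8159}\right) - 1587 = \left(- \frac{80573860}{8361 \left(-24412\right)} + \frac{9109}{8159}\right) - 1587 = \left(\left(- \frac{80573860}{8361}\right) \left(- \frac{1}{24412}\right) + 9109 \cdot \frac{1}{8159}\right) - 1587 = \left(\frac{20143465}{51027183} + \frac{9109}{8159}\right) - 1587 = \frac{629157140882}{416330786097} - 1587 = - \frac{660087800395057}{416330786097}$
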